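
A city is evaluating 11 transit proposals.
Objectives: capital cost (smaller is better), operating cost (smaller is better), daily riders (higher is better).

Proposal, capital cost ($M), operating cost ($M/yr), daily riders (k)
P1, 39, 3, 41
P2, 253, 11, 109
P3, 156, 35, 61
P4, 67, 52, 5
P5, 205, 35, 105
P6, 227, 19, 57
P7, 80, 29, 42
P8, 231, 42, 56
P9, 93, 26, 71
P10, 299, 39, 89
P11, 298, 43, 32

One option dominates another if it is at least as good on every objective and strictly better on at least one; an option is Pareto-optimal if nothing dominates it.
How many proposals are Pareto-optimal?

6

P1: not dominated (best capital cost).
P2: not dominated (best daily riders).
P3: dominated by P9 (capital cost 93≤156, operating cost 26≤35, daily riders 71≥61).
P4: dominated by P1 (capital cost 39≤67, operating cost 3≤52, daily riders 41≥5).
P5: not dominated.
P6: not dominated.
P7: not dominated.
P8: dominated by P3 (capital cost 156≤231, operating cost 35≤42, daily riders 61≥56).
P9: not dominated.
P10: dominated by P2 (capital cost 253≤299, operating cost 11≤39, daily riders 109≥89).
P11: dominated by P1 (capital cost 39≤298, operating cost 3≤43, daily riders 41≥32).
Pareto-optimal: P1, P2, P5, P6, P7, P9 → 6.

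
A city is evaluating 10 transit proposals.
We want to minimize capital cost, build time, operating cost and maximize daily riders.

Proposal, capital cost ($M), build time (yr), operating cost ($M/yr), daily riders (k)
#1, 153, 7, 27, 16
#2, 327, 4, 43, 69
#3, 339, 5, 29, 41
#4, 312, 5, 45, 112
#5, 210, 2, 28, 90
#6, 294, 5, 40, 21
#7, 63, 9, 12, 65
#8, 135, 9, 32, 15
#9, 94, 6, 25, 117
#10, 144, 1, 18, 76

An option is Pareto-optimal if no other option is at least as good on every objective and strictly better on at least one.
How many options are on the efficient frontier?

#1: dominated by #9 (capital cost 94≤153, build time 6≤7, operating cost 25≤27, daily riders 117≥16).
#2: dominated by #5 (capital cost 210≤327, build time 2≤4, operating cost 28≤43, daily riders 90≥69).
#3: dominated by #5 (capital cost 210≤339, build time 2≤5, operating cost 28≤29, daily riders 90≥41).
#4: not dominated.
#5: not dominated.
#6: dominated by #5 (capital cost 210≤294, build time 2≤5, operating cost 28≤40, daily riders 90≥21).
#7: not dominated (best capital cost).
#8: dominated by #7 (capital cost 63≤135, build time 9≤9, operating cost 12≤32, daily riders 65≥15).
#9: not dominated (best daily riders).
#10: not dominated (best build time).
Pareto-optimal: #4, #5, #7, #9, #10 → 5.

5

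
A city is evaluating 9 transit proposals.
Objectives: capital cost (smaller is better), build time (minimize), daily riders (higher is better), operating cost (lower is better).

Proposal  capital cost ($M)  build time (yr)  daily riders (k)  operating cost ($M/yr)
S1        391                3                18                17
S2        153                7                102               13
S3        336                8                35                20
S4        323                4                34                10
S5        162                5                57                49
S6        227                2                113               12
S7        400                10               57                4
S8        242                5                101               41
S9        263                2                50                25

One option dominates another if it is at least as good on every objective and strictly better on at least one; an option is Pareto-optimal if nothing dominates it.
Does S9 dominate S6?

No

S9 vs S6: S9 is worse on capital cost (263 vs 227), so it does not dominate S6.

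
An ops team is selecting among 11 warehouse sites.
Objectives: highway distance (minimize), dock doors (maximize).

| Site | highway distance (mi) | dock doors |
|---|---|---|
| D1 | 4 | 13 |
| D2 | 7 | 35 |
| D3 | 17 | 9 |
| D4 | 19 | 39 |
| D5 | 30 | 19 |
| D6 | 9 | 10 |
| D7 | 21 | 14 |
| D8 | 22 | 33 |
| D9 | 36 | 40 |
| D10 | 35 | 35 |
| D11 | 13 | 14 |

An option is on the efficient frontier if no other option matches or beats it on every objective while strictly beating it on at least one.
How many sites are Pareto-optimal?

4

D1: not dominated (best highway distance).
D2: not dominated.
D3: dominated by D1 (highway distance 4≤17, dock doors 13≥9).
D4: not dominated.
D5: dominated by D2 (highway distance 7≤30, dock doors 35≥19).
D6: dominated by D1 (highway distance 4≤9, dock doors 13≥10).
D7: dominated by D2 (highway distance 7≤21, dock doors 35≥14).
D8: dominated by D2 (highway distance 7≤22, dock doors 35≥33).
D9: not dominated (best dock doors).
D10: dominated by D2 (highway distance 7≤35, dock doors 35≥35).
D11: dominated by D2 (highway distance 7≤13, dock doors 35≥14).
Pareto-optimal: D1, D2, D4, D9 → 4.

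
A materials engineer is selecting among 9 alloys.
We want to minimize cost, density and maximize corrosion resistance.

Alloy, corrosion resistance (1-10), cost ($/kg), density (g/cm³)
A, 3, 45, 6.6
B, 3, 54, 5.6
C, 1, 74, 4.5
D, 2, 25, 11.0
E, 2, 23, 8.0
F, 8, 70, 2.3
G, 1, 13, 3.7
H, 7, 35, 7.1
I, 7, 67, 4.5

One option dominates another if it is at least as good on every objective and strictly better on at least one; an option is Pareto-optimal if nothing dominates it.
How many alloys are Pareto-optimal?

A: not dominated.
B: not dominated.
C: dominated by F (corrosion resistance 8≥1, cost 70≤74, density 2.3≤4.5).
D: dominated by E (corrosion resistance 2≥2, cost 23≤25, density 8.0≤11.0).
E: not dominated.
F: not dominated (best corrosion resistance).
G: not dominated (best cost).
H: not dominated.
I: not dominated.
Pareto-optimal: A, B, E, F, G, H, I → 7.

7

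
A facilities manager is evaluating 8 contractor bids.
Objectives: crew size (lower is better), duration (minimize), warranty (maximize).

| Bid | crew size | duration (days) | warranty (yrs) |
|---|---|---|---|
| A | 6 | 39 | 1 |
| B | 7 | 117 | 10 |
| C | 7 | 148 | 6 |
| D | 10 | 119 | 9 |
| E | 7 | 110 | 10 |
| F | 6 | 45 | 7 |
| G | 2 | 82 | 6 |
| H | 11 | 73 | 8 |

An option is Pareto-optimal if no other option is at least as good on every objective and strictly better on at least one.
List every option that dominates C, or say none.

B, E, F, G

B: crew size 7≤7, duration 117≤148, warranty 10≥6 — dominates C.
E: crew size 7≤7, duration 110≤148, warranty 10≥6 — dominates C.
F: crew size 6≤7, duration 45≤148, warranty 7≥6 — dominates C.
G: crew size 2≤7, duration 82≤148, warranty 6≥6 — dominates C.
Others (A, D, H) are each worse than C on at least one objective.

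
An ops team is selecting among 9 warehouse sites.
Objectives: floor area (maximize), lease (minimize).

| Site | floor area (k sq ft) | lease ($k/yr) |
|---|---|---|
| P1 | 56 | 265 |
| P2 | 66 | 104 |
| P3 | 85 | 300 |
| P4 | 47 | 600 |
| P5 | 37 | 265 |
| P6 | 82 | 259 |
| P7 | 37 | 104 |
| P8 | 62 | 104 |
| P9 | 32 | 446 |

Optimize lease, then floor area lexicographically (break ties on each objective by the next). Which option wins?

P2

First minimize lease: best is 104, kept {P2, P7, P8}.
Then maximize floor area: best is 66, kept {P2}.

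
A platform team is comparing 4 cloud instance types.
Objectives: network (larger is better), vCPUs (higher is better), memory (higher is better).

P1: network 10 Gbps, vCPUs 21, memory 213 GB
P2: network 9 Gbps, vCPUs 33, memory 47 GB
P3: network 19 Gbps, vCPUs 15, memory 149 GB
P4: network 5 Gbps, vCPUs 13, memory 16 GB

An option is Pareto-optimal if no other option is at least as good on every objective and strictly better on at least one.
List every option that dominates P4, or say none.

P1: network 10≥5, vCPUs 21≥13, memory 213≥16 — dominates P4.
P2: network 9≥5, vCPUs 33≥13, memory 47≥16 — dominates P4.
P3: network 19≥5, vCPUs 15≥13, memory 149≥16 — dominates P4.

P1, P2, P3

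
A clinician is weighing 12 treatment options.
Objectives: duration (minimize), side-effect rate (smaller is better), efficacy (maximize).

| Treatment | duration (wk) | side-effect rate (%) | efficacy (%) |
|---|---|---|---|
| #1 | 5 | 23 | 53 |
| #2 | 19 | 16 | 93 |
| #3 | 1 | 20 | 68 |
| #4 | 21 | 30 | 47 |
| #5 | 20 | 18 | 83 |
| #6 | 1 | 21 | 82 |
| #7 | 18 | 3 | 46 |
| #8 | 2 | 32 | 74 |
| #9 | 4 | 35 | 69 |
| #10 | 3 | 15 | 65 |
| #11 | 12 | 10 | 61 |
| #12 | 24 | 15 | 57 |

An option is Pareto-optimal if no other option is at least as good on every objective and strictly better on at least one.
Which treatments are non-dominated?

#2, #3, #6, #7, #10, #11

#1: dominated by #3 (duration 1≤5, side-effect rate 20≤23, efficacy 68≥53).
#2: not dominated (best efficacy).
#3: not dominated.
#4: dominated by #1 (duration 5≤21, side-effect rate 23≤30, efficacy 53≥47).
#5: dominated by #2 (duration 19≤20, side-effect rate 16≤18, efficacy 93≥83).
#6: not dominated.
#7: not dominated (best side-effect rate).
#8: dominated by #6 (duration 1≤2, side-effect rate 21≤32, efficacy 82≥74).
#9: dominated by #6 (duration 1≤4, side-effect rate 21≤35, efficacy 82≥69).
#10: not dominated.
#11: not dominated.
#12: dominated by #10 (duration 3≤24, side-effect rate 15≤15, efficacy 65≥57).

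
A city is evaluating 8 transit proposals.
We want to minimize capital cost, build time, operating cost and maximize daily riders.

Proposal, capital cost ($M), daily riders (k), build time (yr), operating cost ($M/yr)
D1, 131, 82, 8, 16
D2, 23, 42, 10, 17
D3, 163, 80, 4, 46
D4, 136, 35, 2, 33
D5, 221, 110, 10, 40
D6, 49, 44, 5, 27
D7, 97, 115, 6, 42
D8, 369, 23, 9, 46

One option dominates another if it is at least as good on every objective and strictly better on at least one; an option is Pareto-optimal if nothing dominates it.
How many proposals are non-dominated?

7

D1: not dominated (best operating cost).
D2: not dominated (best capital cost).
D3: not dominated.
D4: not dominated (best build time).
D5: not dominated.
D6: not dominated.
D7: not dominated (best daily riders).
D8: dominated by D1 (capital cost 131≤369, daily riders 82≥23, build time 8≤9, operating cost 16≤46).
Pareto-optimal: D1, D2, D3, D4, D5, D6, D7 → 7.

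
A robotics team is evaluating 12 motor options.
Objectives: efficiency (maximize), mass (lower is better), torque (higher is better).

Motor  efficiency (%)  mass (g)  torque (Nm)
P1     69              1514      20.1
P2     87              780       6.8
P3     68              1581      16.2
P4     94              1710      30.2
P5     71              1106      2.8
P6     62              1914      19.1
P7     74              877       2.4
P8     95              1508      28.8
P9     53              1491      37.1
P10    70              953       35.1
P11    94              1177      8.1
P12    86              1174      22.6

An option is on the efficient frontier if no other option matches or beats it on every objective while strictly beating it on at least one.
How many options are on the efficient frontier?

P1: dominated by P8 (efficiency 95≥69, mass 1508≤1514, torque 28.8≥20.1).
P2: not dominated (best mass).
P3: dominated by P1 (efficiency 69≥68, mass 1514≤1581, torque 20.1≥16.2).
P4: not dominated.
P5: dominated by P2 (efficiency 87≥71, mass 780≤1106, torque 6.8≥2.8).
P6: dominated by P1 (efficiency 69≥62, mass 1514≤1914, torque 20.1≥19.1).
P7: dominated by P2 (efficiency 87≥74, mass 780≤877, torque 6.8≥2.4).
P8: not dominated (best efficiency).
P9: not dominated (best torque).
P10: not dominated.
P11: not dominated.
P12: not dominated.
Pareto-optimal: P2, P4, P8, P9, P10, P11, P12 → 7.

7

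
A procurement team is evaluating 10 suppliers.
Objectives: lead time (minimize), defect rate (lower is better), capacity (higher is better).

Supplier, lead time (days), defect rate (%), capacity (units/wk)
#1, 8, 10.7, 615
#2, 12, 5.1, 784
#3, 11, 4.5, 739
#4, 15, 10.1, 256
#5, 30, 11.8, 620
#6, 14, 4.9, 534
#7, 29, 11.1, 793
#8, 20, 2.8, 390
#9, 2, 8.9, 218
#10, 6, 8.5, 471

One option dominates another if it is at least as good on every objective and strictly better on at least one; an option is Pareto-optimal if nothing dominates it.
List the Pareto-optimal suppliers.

#1, #2, #3, #7, #8, #9, #10

#1: not dominated.
#2: not dominated.
#3: not dominated.
#4: dominated by #2 (lead time 12≤15, defect rate 5.1≤10.1, capacity 784≥256).
#5: dominated by #2 (lead time 12≤30, defect rate 5.1≤11.8, capacity 784≥620).
#6: dominated by #3 (lead time 11≤14, defect rate 4.5≤4.9, capacity 739≥534).
#7: not dominated (best capacity).
#8: not dominated (best defect rate).
#9: not dominated (best lead time).
#10: not dominated.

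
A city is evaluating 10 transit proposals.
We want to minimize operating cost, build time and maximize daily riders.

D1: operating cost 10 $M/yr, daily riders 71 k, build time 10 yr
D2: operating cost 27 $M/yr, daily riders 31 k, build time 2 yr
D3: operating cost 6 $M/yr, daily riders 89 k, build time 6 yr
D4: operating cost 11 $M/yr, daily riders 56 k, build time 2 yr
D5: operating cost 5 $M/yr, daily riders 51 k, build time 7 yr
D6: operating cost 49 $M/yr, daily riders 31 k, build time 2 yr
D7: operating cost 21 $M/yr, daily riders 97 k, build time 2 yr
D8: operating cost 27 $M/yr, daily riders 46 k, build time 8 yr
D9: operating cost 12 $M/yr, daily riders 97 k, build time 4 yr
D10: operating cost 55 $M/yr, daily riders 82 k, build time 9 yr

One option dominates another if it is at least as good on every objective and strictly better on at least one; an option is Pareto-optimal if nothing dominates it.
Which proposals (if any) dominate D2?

D4, D7

D4: operating cost 11≤27, daily riders 56≥31, build time 2≤2 — dominates D2.
D7: operating cost 21≤27, daily riders 97≥31, build time 2≤2 — dominates D2.
Others (D1, D3, D5, D6, D8, D9, D10) are each worse than D2 on at least one objective.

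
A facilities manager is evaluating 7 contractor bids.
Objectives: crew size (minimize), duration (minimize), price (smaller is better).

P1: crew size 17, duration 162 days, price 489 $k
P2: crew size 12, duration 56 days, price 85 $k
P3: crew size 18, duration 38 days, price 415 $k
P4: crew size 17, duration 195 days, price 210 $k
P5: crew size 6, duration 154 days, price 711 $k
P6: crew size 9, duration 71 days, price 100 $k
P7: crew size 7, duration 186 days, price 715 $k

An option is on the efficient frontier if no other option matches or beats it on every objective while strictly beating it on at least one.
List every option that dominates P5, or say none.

P1: worse on crew size (17 vs 6).
P2: worse on crew size (12 vs 6).
P3: worse on crew size (18 vs 6).
P4: worse on crew size (17 vs 6).
P6: worse on crew size (9 vs 6).
P7: worse on crew size (7 vs 6).
No option dominates P5.

none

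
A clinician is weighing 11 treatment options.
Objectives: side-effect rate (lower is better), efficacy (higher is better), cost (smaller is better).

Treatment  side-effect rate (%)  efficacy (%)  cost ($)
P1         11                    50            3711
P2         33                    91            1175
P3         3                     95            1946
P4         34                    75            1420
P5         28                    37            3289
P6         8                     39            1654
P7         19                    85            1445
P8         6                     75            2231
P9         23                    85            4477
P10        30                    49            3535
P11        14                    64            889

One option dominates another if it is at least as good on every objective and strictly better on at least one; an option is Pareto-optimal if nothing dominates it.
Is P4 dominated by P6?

No

P6 vs P4: P6 is worse on efficacy (39 vs 75), so it does not dominate P4.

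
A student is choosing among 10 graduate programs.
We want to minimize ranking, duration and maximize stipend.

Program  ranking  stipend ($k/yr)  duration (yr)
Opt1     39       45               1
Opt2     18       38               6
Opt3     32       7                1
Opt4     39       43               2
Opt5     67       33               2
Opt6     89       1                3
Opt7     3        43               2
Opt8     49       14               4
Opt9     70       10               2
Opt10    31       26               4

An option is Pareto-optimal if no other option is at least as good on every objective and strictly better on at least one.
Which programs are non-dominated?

Opt1, Opt3, Opt7

Opt1: not dominated (best stipend).
Opt2: dominated by Opt7 (ranking 3≤18, stipend 43≥38, duration 2≤6).
Opt3: not dominated.
Opt4: dominated by Opt1 (ranking 39≤39, stipend 45≥43, duration 1≤2).
Opt5: dominated by Opt1 (ranking 39≤67, stipend 45≥33, duration 1≤2).
Opt6: dominated by Opt1 (ranking 39≤89, stipend 45≥1, duration 1≤3).
Opt7: not dominated (best ranking).
Opt8: dominated by Opt1 (ranking 39≤49, stipend 45≥14, duration 1≤4).
Opt9: dominated by Opt1 (ranking 39≤70, stipend 45≥10, duration 1≤2).
Opt10: dominated by Opt7 (ranking 3≤31, stipend 43≥26, duration 2≤4).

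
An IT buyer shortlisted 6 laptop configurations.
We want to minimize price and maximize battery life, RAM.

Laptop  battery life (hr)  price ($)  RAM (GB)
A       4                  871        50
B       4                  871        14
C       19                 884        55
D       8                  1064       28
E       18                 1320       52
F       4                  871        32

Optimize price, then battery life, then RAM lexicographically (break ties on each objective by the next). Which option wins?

A

First minimize price: best is 871, kept {A, B, F}.
Then maximize battery life: best is 4, kept {A, B, F}.
Then maximize RAM: best is 50, kept {A}.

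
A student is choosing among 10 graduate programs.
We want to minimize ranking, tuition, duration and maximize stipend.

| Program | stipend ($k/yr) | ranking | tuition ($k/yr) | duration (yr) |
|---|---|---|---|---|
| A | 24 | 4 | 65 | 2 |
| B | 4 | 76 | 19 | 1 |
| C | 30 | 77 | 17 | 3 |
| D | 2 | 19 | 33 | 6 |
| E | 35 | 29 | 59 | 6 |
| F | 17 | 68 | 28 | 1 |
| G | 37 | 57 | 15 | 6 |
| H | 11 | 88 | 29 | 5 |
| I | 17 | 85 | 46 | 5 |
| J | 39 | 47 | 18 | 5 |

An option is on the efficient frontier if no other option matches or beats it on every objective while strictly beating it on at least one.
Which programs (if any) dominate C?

none

A: worse on stipend (24 vs 30).
B: worse on stipend (4 vs 30).
D: worse on stipend (2 vs 30).
E: worse on tuition (59 vs 17).
F: worse on stipend (17 vs 30).
G: worse on duration (6 vs 3).
H: worse on stipend (11 vs 30).
I: worse on stipend (17 vs 30).
J: worse on tuition (18 vs 17).
No option dominates C.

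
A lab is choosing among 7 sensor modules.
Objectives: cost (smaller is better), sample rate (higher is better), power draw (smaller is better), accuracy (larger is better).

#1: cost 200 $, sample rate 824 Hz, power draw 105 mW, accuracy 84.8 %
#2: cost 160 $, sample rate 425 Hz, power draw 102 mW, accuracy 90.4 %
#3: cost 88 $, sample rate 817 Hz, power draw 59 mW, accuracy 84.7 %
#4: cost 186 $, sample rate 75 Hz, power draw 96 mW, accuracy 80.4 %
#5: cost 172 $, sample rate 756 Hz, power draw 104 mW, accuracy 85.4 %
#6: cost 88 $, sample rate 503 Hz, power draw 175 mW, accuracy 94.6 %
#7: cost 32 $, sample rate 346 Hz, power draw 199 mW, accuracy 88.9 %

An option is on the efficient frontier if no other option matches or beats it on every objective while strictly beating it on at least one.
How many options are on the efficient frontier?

6

#1: not dominated (best sample rate).
#2: not dominated.
#3: not dominated (best power draw).
#4: dominated by #3 (cost 88≤186, sample rate 817≥75, power draw 59≤96, accuracy 84.7≥80.4).
#5: not dominated.
#6: not dominated (best accuracy).
#7: not dominated (best cost).
Pareto-optimal: #1, #2, #3, #5, #6, #7 → 6.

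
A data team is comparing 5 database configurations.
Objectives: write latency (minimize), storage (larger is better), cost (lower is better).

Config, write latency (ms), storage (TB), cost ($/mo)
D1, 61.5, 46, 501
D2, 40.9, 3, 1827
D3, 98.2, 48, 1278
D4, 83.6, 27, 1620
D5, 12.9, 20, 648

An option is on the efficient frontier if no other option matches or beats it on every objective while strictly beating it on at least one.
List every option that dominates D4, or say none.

D1

D1: write latency 61.5≤83.6, storage 46≥27, cost 501≤1620 — dominates D4.
Others (D2, D3, D5) are each worse than D4 on at least one objective.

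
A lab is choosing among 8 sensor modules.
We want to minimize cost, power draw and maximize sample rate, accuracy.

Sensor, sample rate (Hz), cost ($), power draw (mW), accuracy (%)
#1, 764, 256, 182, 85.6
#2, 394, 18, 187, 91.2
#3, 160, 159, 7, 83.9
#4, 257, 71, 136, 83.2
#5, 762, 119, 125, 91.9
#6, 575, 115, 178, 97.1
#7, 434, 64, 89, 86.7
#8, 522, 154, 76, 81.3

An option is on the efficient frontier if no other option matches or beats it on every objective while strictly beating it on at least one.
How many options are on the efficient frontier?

#1: not dominated (best sample rate).
#2: not dominated (best cost).
#3: not dominated (best power draw).
#4: dominated by #7 (sample rate 434≥257, cost 64≤71, power draw 89≤136, accuracy 86.7≥83.2).
#5: not dominated.
#6: not dominated (best accuracy).
#7: not dominated.
#8: not dominated.
Pareto-optimal: #1, #2, #3, #5, #6, #7, #8 → 7.

7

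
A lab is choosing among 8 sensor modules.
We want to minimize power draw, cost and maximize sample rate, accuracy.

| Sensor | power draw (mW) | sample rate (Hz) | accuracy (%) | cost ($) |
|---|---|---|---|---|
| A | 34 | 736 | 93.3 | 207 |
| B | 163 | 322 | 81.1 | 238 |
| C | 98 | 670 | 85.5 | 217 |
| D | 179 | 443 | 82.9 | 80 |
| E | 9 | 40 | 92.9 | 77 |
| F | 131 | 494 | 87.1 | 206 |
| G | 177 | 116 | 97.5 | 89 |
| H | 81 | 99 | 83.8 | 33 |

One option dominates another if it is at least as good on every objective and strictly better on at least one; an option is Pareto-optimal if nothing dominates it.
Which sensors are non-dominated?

A: not dominated (best sample rate).
B: dominated by A (power draw 34≤163, sample rate 736≥322, accuracy 93.3≥81.1, cost 207≤238).
C: dominated by A (power draw 34≤98, sample rate 736≥670, accuracy 93.3≥85.5, cost 207≤217).
D: not dominated.
E: not dominated (best power draw).
F: not dominated.
G: not dominated (best accuracy).
H: not dominated (best cost).

A, D, E, F, G, H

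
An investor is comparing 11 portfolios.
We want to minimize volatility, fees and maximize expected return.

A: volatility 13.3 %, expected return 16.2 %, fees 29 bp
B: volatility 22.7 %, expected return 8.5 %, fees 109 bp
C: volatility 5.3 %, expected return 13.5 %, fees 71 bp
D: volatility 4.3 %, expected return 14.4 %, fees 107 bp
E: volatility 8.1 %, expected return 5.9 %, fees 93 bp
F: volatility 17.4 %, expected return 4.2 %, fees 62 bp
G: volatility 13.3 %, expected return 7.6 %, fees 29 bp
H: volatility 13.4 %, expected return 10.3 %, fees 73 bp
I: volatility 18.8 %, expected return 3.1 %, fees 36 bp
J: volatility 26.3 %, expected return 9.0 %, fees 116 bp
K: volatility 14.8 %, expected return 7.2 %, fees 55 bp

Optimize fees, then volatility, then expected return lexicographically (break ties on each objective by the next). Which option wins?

A

First minimize fees: best is 29, kept {A, G}.
Then minimize volatility: best is 13.3, kept {A, G}.
Then maximize expected return: best is 16.2, kept {A}.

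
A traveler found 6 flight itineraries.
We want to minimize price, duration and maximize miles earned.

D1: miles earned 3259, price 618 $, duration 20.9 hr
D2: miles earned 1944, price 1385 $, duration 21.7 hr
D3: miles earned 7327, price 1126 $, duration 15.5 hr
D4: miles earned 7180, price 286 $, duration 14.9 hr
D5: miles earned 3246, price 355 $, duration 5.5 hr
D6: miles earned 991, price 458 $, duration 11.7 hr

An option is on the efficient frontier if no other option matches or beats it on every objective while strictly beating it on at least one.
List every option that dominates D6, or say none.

D5

D5: miles earned 3246≥991, price 355≤458, duration 5.5≤11.7 — dominates D6.
Others (D1, D2, D3, D4) are each worse than D6 on at least one objective.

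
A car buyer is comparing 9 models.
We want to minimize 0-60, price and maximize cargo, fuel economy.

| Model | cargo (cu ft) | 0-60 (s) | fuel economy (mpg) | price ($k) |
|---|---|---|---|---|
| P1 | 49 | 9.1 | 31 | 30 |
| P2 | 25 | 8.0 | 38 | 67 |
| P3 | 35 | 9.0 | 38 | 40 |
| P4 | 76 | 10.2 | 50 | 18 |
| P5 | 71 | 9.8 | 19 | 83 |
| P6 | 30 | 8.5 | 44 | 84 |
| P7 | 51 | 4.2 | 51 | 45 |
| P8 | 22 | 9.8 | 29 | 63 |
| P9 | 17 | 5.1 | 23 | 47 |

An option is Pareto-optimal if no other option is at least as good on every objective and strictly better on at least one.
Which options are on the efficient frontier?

P1, P3, P4, P5, P7

P1: not dominated.
P2: dominated by P7 (cargo 51≥25, 0-60 4.2≤8.0, fuel economy 51≥38, price 45≤67).
P3: not dominated.
P4: not dominated (best cargo).
P5: not dominated.
P6: dominated by P7 (cargo 51≥30, 0-60 4.2≤8.5, fuel economy 51≥44, price 45≤84).
P7: not dominated (best 0-60).
P8: dominated by P1 (cargo 49≥22, 0-60 9.1≤9.8, fuel economy 31≥29, price 30≤63).
P9: dominated by P7 (cargo 51≥17, 0-60 4.2≤5.1, fuel economy 51≥23, price 45≤47).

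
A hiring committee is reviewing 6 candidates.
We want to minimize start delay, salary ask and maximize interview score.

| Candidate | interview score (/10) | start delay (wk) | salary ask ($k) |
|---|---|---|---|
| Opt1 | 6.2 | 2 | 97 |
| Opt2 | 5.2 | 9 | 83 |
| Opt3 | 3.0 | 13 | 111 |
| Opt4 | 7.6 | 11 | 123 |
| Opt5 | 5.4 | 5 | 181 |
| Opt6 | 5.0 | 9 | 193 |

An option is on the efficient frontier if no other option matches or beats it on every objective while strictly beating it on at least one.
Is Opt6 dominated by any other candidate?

Opt1 vs Opt6: interview score 6.2≥5.0, start delay 2≤9, salary ask 97≤193 — Opt1 is at least as good on every objective and strictly better on at least one, so Opt1 dominates Opt6.

Yes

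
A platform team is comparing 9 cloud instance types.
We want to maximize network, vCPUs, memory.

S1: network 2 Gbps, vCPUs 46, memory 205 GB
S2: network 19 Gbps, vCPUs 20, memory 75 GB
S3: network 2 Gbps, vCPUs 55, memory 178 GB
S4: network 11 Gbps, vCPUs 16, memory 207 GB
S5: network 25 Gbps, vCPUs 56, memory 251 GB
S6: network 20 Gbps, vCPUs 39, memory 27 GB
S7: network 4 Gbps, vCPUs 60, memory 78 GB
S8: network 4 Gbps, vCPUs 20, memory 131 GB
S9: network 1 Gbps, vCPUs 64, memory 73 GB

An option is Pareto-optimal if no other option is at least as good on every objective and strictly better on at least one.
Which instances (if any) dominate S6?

S5

S5: network 25≥20, vCPUs 56≥39, memory 251≥27 — dominates S6.
Others (S1, S2, S3, S4, S7, S8, S9) are each worse than S6 on at least one objective.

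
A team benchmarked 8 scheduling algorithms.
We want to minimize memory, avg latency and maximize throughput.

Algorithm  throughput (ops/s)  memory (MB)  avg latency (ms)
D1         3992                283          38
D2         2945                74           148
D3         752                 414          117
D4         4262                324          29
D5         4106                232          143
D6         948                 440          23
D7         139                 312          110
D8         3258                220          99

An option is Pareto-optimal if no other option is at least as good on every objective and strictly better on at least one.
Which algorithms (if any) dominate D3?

D1, D4, D8

D1: throughput 3992≥752, memory 283≤414, avg latency 38≤117 — dominates D3.
D4: throughput 4262≥752, memory 324≤414, avg latency 29≤117 — dominates D3.
D8: throughput 3258≥752, memory 220≤414, avg latency 99≤117 — dominates D3.
Others (D2, D5, D6, D7) are each worse than D3 on at least one objective.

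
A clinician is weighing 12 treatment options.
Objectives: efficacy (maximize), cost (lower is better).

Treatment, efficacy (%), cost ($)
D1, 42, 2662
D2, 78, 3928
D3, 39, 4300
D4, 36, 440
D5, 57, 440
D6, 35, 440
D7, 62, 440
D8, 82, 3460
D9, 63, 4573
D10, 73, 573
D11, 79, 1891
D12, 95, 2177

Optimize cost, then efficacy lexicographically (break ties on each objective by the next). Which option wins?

D7

First minimize cost: best is 440, kept {D4, D5, D6, D7}.
Then maximize efficacy: best is 62, kept {D7}.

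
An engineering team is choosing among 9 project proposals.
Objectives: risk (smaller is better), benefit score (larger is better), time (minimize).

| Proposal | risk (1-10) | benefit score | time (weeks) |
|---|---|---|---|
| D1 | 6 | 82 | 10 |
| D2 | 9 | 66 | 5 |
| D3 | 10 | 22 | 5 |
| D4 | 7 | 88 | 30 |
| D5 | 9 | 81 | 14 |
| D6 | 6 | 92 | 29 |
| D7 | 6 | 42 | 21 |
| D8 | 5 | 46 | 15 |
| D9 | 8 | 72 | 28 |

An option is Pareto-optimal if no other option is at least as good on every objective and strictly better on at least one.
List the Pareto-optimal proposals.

D1: not dominated.
D2: not dominated.
D3: dominated by D2 (risk 9≤10, benefit score 66≥22, time 5≤5).
D4: dominated by D6 (risk 6≤7, benefit score 92≥88, time 29≤30).
D5: dominated by D1 (risk 6≤9, benefit score 82≥81, time 10≤14).
D6: not dominated (best benefit score).
D7: dominated by D1 (risk 6≤6, benefit score 82≥42, time 10≤21).
D8: not dominated (best risk).
D9: dominated by D1 (risk 6≤8, benefit score 82≥72, time 10≤28).

D1, D2, D6, D8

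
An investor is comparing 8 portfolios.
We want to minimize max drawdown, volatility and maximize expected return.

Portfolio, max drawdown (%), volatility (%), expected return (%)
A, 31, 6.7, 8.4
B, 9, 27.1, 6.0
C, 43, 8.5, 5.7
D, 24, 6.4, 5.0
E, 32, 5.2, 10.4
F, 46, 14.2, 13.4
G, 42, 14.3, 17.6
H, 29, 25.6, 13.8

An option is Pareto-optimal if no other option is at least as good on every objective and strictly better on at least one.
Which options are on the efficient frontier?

A, B, D, E, F, G, H

A: not dominated.
B: not dominated (best max drawdown).
C: dominated by A (max drawdown 31≤43, volatility 6.7≤8.5, expected return 8.4≥5.7).
D: not dominated.
E: not dominated (best volatility).
F: not dominated.
G: not dominated (best expected return).
H: not dominated.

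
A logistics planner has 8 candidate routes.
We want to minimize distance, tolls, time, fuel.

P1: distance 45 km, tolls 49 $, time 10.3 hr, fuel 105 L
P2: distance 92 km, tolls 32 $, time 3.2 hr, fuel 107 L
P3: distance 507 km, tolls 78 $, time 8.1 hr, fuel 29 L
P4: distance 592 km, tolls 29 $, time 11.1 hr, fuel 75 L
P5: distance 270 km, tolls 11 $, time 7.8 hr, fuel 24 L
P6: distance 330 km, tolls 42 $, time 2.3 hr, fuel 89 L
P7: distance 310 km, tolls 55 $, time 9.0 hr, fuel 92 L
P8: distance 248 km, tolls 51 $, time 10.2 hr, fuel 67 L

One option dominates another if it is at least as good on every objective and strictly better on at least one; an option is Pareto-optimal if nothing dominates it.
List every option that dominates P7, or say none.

P5

P5: distance 270≤310, tolls 11≤55, time 7.8≤9.0, fuel 24≤92 — dominates P7.
Others (P1, P2, P3, P4, P6, P8) are each worse than P7 on at least one objective.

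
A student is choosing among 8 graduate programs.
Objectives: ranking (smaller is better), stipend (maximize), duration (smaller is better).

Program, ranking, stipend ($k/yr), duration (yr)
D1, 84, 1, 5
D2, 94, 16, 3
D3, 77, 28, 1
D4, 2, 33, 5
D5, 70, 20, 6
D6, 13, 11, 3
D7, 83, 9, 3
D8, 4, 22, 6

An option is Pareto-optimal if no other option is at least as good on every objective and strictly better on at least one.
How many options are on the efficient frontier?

D1: dominated by D3 (ranking 77≤84, stipend 28≥1, duration 1≤5).
D2: dominated by D3 (ranking 77≤94, stipend 28≥16, duration 1≤3).
D3: not dominated (best duration).
D4: not dominated (best ranking).
D5: dominated by D4 (ranking 2≤70, stipend 33≥20, duration 5≤6).
D6: not dominated.
D7: dominated by D3 (ranking 77≤83, stipend 28≥9, duration 1≤3).
D8: dominated by D4 (ranking 2≤4, stipend 33≥22, duration 5≤6).
Pareto-optimal: D3, D4, D6 → 3.

3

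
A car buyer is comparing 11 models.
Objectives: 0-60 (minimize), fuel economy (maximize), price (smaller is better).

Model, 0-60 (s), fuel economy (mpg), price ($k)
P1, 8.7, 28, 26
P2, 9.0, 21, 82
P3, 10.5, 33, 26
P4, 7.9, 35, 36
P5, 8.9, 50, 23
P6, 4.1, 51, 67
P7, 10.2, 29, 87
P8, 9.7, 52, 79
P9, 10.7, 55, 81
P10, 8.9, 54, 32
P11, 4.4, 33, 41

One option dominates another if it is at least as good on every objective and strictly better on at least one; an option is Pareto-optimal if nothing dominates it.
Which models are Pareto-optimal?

P1: not dominated.
P2: dominated by P1 (0-60 8.7≤9.0, fuel economy 28≥21, price 26≤82).
P3: dominated by P5 (0-60 8.9≤10.5, fuel economy 50≥33, price 23≤26).
P4: not dominated.
P5: not dominated (best price).
P6: not dominated (best 0-60).
P7: dominated by P4 (0-60 7.9≤10.2, fuel economy 35≥29, price 36≤87).
P8: dominated by P10 (0-60 8.9≤9.7, fuel economy 54≥52, price 32≤79).
P9: not dominated (best fuel economy).
P10: not dominated.
P11: not dominated.

P1, P4, P5, P6, P9, P10, P11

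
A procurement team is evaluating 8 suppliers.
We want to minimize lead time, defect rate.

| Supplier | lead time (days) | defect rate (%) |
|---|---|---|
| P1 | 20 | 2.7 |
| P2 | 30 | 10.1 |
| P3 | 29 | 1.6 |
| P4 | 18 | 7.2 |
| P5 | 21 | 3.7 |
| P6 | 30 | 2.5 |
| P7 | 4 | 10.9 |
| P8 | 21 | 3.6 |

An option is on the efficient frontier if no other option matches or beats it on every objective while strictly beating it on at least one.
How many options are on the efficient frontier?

P1: not dominated.
P2: dominated by P1 (lead time 20≤30, defect rate 2.7≤10.1).
P3: not dominated (best defect rate).
P4: not dominated.
P5: dominated by P1 (lead time 20≤21, defect rate 2.7≤3.7).
P6: dominated by P3 (lead time 29≤30, defect rate 1.6≤2.5).
P7: not dominated (best lead time).
P8: dominated by P1 (lead time 20≤21, defect rate 2.7≤3.6).
Pareto-optimal: P1, P3, P4, P7 → 4.

4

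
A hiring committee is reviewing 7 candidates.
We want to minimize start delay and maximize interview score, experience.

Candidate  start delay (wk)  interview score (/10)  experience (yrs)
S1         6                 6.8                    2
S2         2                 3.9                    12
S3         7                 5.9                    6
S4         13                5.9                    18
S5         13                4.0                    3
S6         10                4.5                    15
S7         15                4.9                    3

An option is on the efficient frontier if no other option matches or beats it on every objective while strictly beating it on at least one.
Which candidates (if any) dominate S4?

S1: worse on experience (2 vs 18).
S2: worse on interview score (3.9 vs 5.9).
S3: worse on experience (6 vs 18).
S5: worse on interview score (4.0 vs 5.9).
S6: worse on interview score (4.5 vs 5.9).
S7: worse on start delay (15 vs 13).
No option dominates S4.

none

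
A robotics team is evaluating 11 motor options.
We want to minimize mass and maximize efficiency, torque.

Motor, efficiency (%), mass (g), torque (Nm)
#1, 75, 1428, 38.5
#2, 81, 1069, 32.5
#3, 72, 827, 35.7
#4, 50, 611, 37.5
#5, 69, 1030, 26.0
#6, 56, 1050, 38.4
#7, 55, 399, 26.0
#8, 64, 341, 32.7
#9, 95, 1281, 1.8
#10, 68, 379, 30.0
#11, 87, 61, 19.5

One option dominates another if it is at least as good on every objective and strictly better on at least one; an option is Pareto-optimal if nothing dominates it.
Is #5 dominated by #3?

#3 vs #5: efficiency 72≥69, mass 827≤1030, torque 35.7≥26.0 — #3 is at least as good on every objective with at least one strict improvement.

Yes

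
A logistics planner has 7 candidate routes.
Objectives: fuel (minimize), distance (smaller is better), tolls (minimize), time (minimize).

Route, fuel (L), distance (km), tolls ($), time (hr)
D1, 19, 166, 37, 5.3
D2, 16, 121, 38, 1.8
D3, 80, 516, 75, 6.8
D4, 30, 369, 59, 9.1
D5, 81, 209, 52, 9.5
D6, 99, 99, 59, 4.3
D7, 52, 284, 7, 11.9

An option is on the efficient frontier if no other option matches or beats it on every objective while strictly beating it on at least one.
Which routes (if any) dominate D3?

D1: fuel 19≤80, distance 166≤516, tolls 37≤75, time 5.3≤6.8 — dominates D3.
D2: fuel 16≤80, distance 121≤516, tolls 38≤75, time 1.8≤6.8 — dominates D3.
Others (D4, D5, D6, D7) are each worse than D3 on at least one objective.

D1, D2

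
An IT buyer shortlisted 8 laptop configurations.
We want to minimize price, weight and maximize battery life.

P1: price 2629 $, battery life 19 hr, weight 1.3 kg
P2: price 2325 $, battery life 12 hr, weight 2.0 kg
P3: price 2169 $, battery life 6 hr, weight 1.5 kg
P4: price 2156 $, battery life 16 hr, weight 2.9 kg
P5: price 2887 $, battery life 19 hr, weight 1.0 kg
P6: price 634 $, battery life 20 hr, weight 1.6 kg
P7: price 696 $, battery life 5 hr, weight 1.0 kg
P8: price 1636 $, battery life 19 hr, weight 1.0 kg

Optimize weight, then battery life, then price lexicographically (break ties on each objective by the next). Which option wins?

P8

First minimize weight: best is 1.0, kept {P5, P7, P8}.
Then maximize battery life: best is 19, kept {P5, P8}.
Then minimize price: best is 1636, kept {P8}.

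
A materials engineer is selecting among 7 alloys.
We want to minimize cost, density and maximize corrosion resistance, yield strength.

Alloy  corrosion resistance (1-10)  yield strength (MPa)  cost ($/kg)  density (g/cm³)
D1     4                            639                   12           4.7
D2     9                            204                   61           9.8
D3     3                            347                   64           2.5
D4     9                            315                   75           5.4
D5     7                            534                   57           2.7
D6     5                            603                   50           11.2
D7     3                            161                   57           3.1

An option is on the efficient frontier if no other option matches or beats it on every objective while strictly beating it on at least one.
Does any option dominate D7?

D5 vs D7: corrosion resistance 7≥3, yield strength 534≥161, cost 57≤57, density 2.7≤3.1 — D5 is at least as good on every objective and strictly better on at least one, so D5 dominates D7.

Yes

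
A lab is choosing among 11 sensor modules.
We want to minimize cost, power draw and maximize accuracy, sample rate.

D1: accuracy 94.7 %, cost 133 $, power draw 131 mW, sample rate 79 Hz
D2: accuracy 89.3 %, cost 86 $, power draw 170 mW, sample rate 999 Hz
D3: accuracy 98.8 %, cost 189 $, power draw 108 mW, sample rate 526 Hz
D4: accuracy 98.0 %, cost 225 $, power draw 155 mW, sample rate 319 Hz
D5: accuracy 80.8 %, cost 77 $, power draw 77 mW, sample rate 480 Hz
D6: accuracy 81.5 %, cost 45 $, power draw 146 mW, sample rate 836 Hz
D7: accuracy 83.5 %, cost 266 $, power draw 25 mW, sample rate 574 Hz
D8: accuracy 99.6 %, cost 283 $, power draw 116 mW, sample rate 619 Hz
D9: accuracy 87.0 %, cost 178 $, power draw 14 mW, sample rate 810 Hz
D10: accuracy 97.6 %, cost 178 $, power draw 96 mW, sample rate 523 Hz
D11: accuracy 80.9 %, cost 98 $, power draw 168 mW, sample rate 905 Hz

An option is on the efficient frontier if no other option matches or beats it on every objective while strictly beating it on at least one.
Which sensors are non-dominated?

D1: not dominated.
D2: not dominated (best sample rate).
D3: not dominated.
D4: dominated by D3 (accuracy 98.8≥98.0, cost 189≤225, power draw 108≤155, sample rate 526≥319).
D5: not dominated.
D6: not dominated (best cost).
D7: dominated by D9 (accuracy 87.0≥83.5, cost 178≤266, power draw 14≤25, sample rate 810≥574).
D8: not dominated (best accuracy).
D9: not dominated (best power draw).
D10: not dominated.
D11: not dominated.

D1, D2, D3, D5, D6, D8, D9, D10, D11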